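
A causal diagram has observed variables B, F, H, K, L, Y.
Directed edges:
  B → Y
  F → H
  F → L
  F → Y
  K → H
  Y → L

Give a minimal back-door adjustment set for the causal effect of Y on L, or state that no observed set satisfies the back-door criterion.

desc(Y)\{Y}={L}; candidates ⊆ {B,F,H,K}.
size 0: {}; under {} Y still reaches {B,F,H,L} ∋ L.
{F}: Y⊥L given {F} in G with Y→· removed — back-door holds.

Y→L: minimal back-door set {F}.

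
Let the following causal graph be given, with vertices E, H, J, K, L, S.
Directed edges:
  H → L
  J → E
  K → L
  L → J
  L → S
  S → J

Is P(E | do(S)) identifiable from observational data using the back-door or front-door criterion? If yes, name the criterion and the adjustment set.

desc(S)\{S}={E,J}; candidates ⊆ {H,K,L}.
size 0: {}; under {} S still reaches {E,H,J,K,L} ∋ E.
{L}: S⊥E given {L} in G with S→· removed — back-door holds.
P(E|do(S)) = Σ_{L} P(E|S,L)·P(L).

P(E|do(S)): backdoor, adjust for {L}.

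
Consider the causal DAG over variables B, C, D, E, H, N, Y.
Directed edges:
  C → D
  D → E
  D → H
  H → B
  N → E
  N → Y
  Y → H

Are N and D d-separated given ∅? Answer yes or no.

Yes — N ⊥ D | ∅.

Bayes-Ball from N | ∅ reaches {B,E,H,Y}.
D ∉ reach(N|∅) ⇒ N ⊥ D | ∅.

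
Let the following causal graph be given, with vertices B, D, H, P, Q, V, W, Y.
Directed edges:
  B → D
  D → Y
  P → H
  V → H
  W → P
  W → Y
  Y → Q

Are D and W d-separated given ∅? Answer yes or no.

Bayes-Ball from D | ∅ reaches {B,Q,Y}.
W ∉ reach(D|∅) ⇒ D ⊥ W | ∅.

Yes — D ⊥ W | ∅.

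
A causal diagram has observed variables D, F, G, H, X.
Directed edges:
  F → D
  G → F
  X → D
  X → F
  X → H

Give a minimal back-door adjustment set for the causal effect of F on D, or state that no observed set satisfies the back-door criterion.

F→D: minimal back-door set {X}.

desc(F)\{F}={D}; candidates ⊆ {G,H,X}.
size 0: {}; under {} F still reaches {D,G,H,X} ∋ D.
{X}: F⊥D given {X} in G with F→· removed — back-door holds.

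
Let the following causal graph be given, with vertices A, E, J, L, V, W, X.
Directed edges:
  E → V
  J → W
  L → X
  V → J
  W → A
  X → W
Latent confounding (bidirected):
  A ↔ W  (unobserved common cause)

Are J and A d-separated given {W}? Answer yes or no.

Bayes-Ball from J | {W} reaches {A,E,L,V,X}.
A ∈ reach(J|{W}) ⇒ J ⊥̸ A | {W}.

No — J and A are d-connected given {W}.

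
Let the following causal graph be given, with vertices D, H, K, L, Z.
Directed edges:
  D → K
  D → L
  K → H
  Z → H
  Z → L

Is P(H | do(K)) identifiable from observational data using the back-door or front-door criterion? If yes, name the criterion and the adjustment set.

P(H|do(K)): backdoor, adjust for ∅.

desc(K)\{K}={H}; candidates ⊆ {D,L,Z}.
∅: K⊥H given ∅ in G with K→· removed — back-door holds.
P(H|do(K)) = P(H|K) — no adjustment needed.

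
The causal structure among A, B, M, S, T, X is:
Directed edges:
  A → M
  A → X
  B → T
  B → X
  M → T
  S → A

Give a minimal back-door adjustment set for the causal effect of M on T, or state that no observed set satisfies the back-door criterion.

M→T: minimal back-door set ∅.

desc(M)\{M}={T}; candidates ⊆ {A,B,S,X}.
∅: M⊥T given ∅ in G with M→· removed — back-door holds.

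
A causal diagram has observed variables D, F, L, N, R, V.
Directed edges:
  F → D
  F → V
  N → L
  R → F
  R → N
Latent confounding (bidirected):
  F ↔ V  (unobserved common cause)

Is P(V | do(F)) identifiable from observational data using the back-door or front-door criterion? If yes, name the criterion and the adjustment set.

desc(F)\{F}={D,V}; candidates ⊆ {L,N,R}.
F↔V: latent back-door arc(s) into F.
size 0: {}; under {} F still reaches {L,N,R,V} ∋ V.
size 1: {L}, {N}, {R}; under {L} F still reaches {N,R,V} ∋ V.
size 2: {L,N}, {L,R}, {N,R}; under {L,N} F still reaches {R,V} ∋ V.
F↔V cannot be blocked by any observed set — no back-door set.
No mediator lies on a directed F→…→V path.
Neither criterion identifies P(V|do(F)) in this graph.

P(V|do(F)): not identifiable (no BD/FD set).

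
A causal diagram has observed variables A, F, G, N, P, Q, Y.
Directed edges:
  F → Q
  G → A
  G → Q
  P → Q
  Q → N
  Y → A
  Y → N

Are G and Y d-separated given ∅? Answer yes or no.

Yes — G ⊥ Y | ∅.

Bayes-Ball from G | ∅ reaches {A,N,Q}.
Y ∉ reach(G|∅) ⇒ G ⊥ Y | ∅.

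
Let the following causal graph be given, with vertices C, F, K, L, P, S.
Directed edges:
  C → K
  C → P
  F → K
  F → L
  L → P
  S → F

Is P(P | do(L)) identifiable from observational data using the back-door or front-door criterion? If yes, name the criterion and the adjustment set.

P(P|do(L)): backdoor, adjust for ∅.

desc(L)\{L}={P}; candidates ⊆ {C,F,K,S}.
∅: L⊥P given ∅ in G with L→· removed — back-door holds.
P(P|do(L)) = P(P|L) — no adjustment needed.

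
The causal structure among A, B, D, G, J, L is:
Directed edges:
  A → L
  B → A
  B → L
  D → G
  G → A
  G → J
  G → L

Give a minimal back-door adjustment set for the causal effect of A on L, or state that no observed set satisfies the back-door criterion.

desc(A)\{A}={L}; candidates ⊆ {B,D,G,J}.
size 0: {}; under {} A still reaches {B,D,G,J,L} ∋ L.
size 1: {B}, {D}, {G} …(+1); under {B} A still reaches {D,G,J,L} ∋ L.
{B,G}: A⊥L given {B,G} in G with A→· removed — back-door holds.

A→L: minimal back-door set {B, G}.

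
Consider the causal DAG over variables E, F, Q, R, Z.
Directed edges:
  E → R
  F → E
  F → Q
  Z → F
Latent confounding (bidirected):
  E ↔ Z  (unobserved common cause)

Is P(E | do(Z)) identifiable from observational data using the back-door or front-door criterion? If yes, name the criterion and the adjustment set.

desc(Z)\{Z}={E,F,Q,R}; candidates ⊆ {—}.
Z↔E: latent back-door arc(s) into Z.
size 0: {}; under {} Z still reaches {E,R} ∋ E.
Z↔E cannot be blocked by any observed set — no back-door set.
{F}: (i) intercepts every directed Z→E path; (ii) no back-door Z→{F}; (iii) {Z} blocks every back-door {F}→E. Front-door holds.
P(E|do(Z)) = Σ_{F} P(F|Z) Σ_{Z'} P(E|F,Z')P(Z').

P(E|do(Z)): frontdoor, adjust for {F}.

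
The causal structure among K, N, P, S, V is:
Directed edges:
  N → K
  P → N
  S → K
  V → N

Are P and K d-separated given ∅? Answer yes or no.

No — P and K are d-connected given ∅.

Bayes-Ball from P | ∅ reaches {K,N}.
K ∈ reach(P|∅) ⇒ P ⊥̸ K | ∅.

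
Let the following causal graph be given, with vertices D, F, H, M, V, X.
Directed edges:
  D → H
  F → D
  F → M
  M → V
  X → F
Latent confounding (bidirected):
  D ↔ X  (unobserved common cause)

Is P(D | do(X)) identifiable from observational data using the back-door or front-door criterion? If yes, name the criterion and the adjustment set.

P(D|do(X)): frontdoor, adjust for {F}.

desc(X)\{X}={D,F,H,M,V}; candidates ⊆ {—}.
X↔D: latent back-door arc(s) into X.
size 0: {}; under {} X still reaches {D,H} ∋ D.
X↔D cannot be blocked by any observed set — no back-door set.
{F}: (i) intercepts every directed X→D path; (ii) no back-door X→{F}; (iii) {X} blocks every back-door {F}→D. Front-door holds.
P(D|do(X)) = Σ_{F} P(F|X) Σ_{X'} P(D|F,X')P(X').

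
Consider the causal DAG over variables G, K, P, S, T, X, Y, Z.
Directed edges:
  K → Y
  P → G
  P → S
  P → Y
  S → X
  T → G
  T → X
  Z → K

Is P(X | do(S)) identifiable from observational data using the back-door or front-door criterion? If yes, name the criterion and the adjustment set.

P(X|do(S)): backdoor, adjust for ∅.

desc(S)\{S}={X}; candidates ⊆ {G,K,P,T,Y,Z}.
∅: S⊥X given ∅ in G with S→· removed — back-door holds.
P(X|do(S)) = P(X|S) — no adjustment needed.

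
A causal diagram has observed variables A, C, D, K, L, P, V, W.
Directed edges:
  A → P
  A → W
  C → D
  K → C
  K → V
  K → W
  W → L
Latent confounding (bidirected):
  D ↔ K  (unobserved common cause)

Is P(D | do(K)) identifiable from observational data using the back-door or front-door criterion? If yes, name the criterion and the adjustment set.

desc(K)\{K}={C,D,L,V,W}; candidates ⊆ {A,P}.
K↔D: latent back-door arc(s) into K.
size 0: {}; under {} K still reaches {D} ∋ D.
size 1: {A}, {P}; under {A} K still reaches {D} ∋ D.
size 2: {A,P}; under {A,P} K still reaches {D} ∋ D.
K↔D cannot be blocked by any observed set — no back-door set.
{C}: (i) intercepts every directed K→D path; (ii) no back-door K→{C}; (iii) {K} blocks every back-door {C}→D. Front-door holds.
P(D|do(K)) = Σ_{C} P(C|K) Σ_{K'} P(D|C,K')P(K').

P(D|do(K)): frontdoor, adjust for {C}.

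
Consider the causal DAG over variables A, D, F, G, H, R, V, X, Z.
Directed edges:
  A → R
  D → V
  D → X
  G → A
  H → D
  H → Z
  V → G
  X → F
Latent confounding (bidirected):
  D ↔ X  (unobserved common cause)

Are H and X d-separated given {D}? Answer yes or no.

Bayes-Ball from H | {D} reaches {F,X,Z}.
X ∈ reach(H|{D}) ⇒ H ⊥̸ X | {D}.

No — H and X are d-connected given {D}.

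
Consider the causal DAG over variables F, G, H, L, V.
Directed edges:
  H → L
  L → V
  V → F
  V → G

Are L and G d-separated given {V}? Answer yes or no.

Yes — L ⊥ G | {V}.

Bayes-Ball from L | {V} reaches {H}.
G ∉ reach(L|{V}) ⇒ L ⊥ G | {V}.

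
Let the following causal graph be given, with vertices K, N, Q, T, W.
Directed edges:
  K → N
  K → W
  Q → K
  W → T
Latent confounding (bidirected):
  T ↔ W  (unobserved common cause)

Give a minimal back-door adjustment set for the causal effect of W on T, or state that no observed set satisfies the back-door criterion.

desc(W)\{W}={T}; candidates ⊆ {K,N,Q}.
W↔T: latent back-door arc(s) into W.
size 0: {}; under {} W still reaches {K,N,Q,T} ∋ T.
size 1: {K}, {N}, {Q}; under {K} W still reaches {T} ∋ T.
size 2: {K,N}, {K,Q}, {N,Q}; under {K,N} W still reaches {T} ∋ T.
W↔T cannot be blocked by any observed set — no back-door set.

W→T: no observed back-door set.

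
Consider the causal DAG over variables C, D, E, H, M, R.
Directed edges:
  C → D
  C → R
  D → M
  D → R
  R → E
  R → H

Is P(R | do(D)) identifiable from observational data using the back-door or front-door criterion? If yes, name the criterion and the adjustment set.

P(R|do(D)): backdoor, adjust for {C}.

desc(D)\{D}={E,H,M,R}; candidates ⊆ {C}.
size 0: {}; under {} D still reaches {C,E,H,R} ∋ R.
{C}: D⊥R given {C} in G with D→· removed — back-door holds.
P(R|do(D)) = Σ_{C} P(R|D,C)·P(C).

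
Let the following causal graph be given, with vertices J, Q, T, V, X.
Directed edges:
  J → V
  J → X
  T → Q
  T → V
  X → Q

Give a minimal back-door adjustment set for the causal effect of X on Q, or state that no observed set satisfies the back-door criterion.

desc(X)\{X}={Q}; candidates ⊆ {J,T,V}.
∅: X⊥Q given ∅ in G with X→· removed — back-door holds.

X→Q: minimal back-door set ∅.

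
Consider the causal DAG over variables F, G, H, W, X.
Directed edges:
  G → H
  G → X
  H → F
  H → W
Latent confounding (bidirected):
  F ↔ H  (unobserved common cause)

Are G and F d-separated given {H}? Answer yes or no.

Bayes-Ball from G | {H} reaches {F,X}.
F ∈ reach(G|{H}) ⇒ G ⊥̸ F | {H}.

No — G and F are d-connected given {H}.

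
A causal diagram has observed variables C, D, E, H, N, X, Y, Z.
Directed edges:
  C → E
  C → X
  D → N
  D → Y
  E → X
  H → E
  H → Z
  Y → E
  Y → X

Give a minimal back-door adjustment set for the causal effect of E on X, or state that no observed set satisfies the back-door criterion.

desc(E)\{E}={X}; candidates ⊆ {C,D,H,N,Y,Z}.
size 0: {}; under {} E still reaches {C,D,H,N,X,Y,Z} ∋ X.
size 1: {C}, {D}, {H} …(+3); under {C} E still reaches {D,H,N,X,Y,Z} ∋ X.
{C,Y}: E⊥X given {C,Y} in G with E→· removed — back-door holds.

E→X: minimal back-door set {C, Y}.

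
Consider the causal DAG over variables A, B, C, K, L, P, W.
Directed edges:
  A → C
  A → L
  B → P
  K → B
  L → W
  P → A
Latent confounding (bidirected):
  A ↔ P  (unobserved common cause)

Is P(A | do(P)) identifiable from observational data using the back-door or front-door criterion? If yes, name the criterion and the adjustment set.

P(A|do(P)): not identifiable (no BD/FD set).

desc(P)\{P}={A,C,L,W}; candidates ⊆ {B,K}.
P↔A: latent back-door arc(s) into P.
size 0: {}; under {} P still reaches {A,B,C,K,L,W} ∋ A.
size 1: {B}, {K}; under {B} P still reaches {A,C,L,W} ∋ A.
size 2: {B,K}; under {B,K} P still reaches {A,C,L,W} ∋ A.
P↔A cannot be blocked by any observed set — no back-door set.
No mediator lies on a directed P→…→A path.
Neither criterion identifies P(A|do(P)) in this graph.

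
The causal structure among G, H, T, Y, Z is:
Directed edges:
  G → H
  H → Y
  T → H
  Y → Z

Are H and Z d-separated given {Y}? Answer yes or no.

Bayes-Ball from H | {Y} reaches {G,T}.
Z ∉ reach(H|{Y}) ⇒ H ⊥ Z | {Y}.

Yes — H ⊥ Z | {Y}.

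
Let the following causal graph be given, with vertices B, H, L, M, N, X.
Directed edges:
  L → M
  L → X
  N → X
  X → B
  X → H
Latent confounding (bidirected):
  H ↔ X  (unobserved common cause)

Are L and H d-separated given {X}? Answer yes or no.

No — L and H are d-connected given {X}.

Bayes-Ball from L | {X} reaches {H,M,N}.
H ∈ reach(L|{X}) ⇒ L ⊥̸ H | {X}.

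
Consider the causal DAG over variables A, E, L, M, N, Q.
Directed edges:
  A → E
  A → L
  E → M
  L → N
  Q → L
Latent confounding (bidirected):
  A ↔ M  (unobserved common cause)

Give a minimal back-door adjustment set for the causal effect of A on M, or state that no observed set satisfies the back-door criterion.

A→M: no observed back-door set.

desc(A)\{A}={E,L,M,N}; candidates ⊆ {Q}.
A↔M: latent back-door arc(s) into A.
size 0: {}; under {} A still reaches {M} ∋ M.
size 1: {Q}; under {Q} A still reaches {M} ∋ M.
A↔M cannot be blocked by any observed set — no back-door set.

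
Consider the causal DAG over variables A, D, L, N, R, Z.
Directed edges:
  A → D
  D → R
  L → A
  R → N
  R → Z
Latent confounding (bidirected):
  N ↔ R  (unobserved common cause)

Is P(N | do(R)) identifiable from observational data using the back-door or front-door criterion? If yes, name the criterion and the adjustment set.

desc(R)\{R}={N,Z}; candidates ⊆ {A,D,L}.
R↔N: latent back-door arc(s) into R.
size 0: {}; under {} R still reaches {A,D,L,N} ∋ N.
size 1: {A}, {D}, {L}; under {A} R still reaches {D,N} ∋ N.
size 2: {A,D}, {A,L}, {D,L}; under {A,D} R still reaches {N} ∋ N.
R↔N cannot be blocked by any observed set — no back-door set.
No mediator lies on a directed R→…→N path.
Neither criterion identifies P(N|do(R)) in this graph.

P(N|do(R)): not identifiable (no BD/FD set).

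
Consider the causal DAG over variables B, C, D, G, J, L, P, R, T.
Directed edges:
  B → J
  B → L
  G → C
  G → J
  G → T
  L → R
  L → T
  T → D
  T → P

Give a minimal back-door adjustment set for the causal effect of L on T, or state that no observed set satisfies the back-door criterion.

L→T: minimal back-door set ∅.

desc(L)\{L}={D,P,R,T}; candidates ⊆ {B,C,G,J}.
∅: L⊥T given ∅ in G with L→· removed — back-door holds.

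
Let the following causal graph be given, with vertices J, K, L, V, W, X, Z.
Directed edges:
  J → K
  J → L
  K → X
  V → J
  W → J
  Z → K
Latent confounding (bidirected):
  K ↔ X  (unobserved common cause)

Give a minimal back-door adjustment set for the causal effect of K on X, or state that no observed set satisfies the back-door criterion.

desc(K)\{K}={X}; candidates ⊆ {J,L,V,W,Z}.
K↔X: latent back-door arc(s) into K.
size 0: {}; under {} K still reaches {J,L,V,W,X,Z} ∋ X.
size 1: {J}, {L}, {V} …(+2); under {J} K still reaches {X,Z} ∋ X.
size 2: {J,L}, {J,V}, {J,W} …(+7); under {J,L} K still reaches {X,Z} ∋ X.
K↔X cannot be blocked by any observed set — no back-door set.

K→X: no observed back-door set.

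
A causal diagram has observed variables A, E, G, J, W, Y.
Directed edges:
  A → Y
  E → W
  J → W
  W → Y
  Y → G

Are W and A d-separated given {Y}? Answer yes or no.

No — W and A are d-connected given {Y}.

Bayes-Ball from W | {Y} reaches {A,E,J}.
A ∈ reach(W|{Y}) ⇒ W ⊥̸ A | {Y}.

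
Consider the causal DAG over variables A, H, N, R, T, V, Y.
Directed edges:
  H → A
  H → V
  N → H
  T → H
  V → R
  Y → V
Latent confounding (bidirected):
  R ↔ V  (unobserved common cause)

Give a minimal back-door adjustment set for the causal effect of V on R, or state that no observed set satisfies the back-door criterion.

desc(V)\{V}={R}; candidates ⊆ {A,H,N,T,Y}.
V↔R: latent back-door arc(s) into V.
size 0: {}; under {} V still reaches {A,H,N,R,T,Y} ∋ R.
size 1: {A}, {H}, {N} …(+2); under {A} V still reaches {H,N,R,T,Y} ∋ R.
size 2: {A,H}, {A,N}, {A,T} …(+7); under {A,H} V still reaches {R,Y} ∋ R.
V↔R cannot be blocked by any observed set — no back-door set.

V→R: no observed back-door set.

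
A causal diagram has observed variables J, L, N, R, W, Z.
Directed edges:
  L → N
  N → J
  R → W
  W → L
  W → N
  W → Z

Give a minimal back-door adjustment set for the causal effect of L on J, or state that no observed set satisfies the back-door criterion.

desc(L)\{L}={J,N}; candidates ⊆ {R,W,Z}.
size 0: {}; under {} L still reaches {J,N,R,W,Z} ∋ J.
{W}: L⊥J given {W} in G with L→· removed — back-door holds.

L→J: minimal back-door set {W}.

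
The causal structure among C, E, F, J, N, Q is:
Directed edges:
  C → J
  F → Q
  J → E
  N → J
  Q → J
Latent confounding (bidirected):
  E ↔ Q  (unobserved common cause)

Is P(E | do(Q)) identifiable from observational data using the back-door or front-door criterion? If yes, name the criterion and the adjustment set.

desc(Q)\{Q}={E,J}; candidates ⊆ {C,F,N}.
Q↔E: latent back-door arc(s) into Q.
size 0: {}; under {} Q still reaches {E,F} ∋ E.
size 1: {C}, {F}, {N}; under {C} Q still reaches {E,F} ∋ E.
size 2: {C,F}, {C,N}, {F,N}; under {C,F} Q still reaches {E} ∋ E.
Q↔E cannot be blocked by any observed set — no back-door set.
{J}: (i) intercepts every directed Q→E path; (ii) no back-door Q→{J}; (iii) {Q} blocks every back-door {J}→E. Front-door holds.
P(E|do(Q)) = Σ_{J} P(J|Q) Σ_{Q'} P(E|J,Q')P(Q').

P(E|do(Q)): frontdoor, adjust for {J}.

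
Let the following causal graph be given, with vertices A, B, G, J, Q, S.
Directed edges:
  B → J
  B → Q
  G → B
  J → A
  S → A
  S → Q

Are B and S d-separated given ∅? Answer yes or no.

Yes — B ⊥ S | ∅.

Bayes-Ball from B | ∅ reaches {A,G,J,Q}.
S ∉ reach(B|∅) ⇒ B ⊥ S | ∅.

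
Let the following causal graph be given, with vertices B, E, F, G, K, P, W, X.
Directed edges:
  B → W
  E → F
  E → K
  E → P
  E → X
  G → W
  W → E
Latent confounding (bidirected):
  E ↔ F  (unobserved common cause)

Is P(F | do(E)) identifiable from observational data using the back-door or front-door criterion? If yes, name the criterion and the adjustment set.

P(F|do(E)): not identifiable (no BD/FD set).

desc(E)\{E}={F,K,P,X}; candidates ⊆ {B,G,W}.
E↔F: latent back-door arc(s) into E.
size 0: {}; under {} E still reaches {B,F,G,W} ∋ F.
size 1: {B}, {G}, {W}; under {B} E still reaches {F,G,W} ∋ F.
size 2: {B,G}, {B,W}, {G,W}; under {B,G} E still reaches {F,W} ∋ F.
E↔F cannot be blocked by any observed set — no back-door set.
No mediator lies on a directed E→…→F path.
Neither criterion identifies P(F|do(E)) in this graph.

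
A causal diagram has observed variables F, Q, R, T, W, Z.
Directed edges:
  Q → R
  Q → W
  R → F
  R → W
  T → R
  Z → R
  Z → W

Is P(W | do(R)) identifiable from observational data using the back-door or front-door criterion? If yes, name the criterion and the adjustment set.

desc(R)\{R}={F,W}; candidates ⊆ {Q,T,Z}.
size 0: {}; under {} R still reaches {Q,T,W,Z} ∋ W.
size 1: {Q}, {T}, {Z}; under {Q} R still reaches {T,W,Z} ∋ W.
{Q,Z}: R⊥W given {Q,Z} in G with R→· removed — back-door holds.
P(W|do(R)) = Σ_{Q,Z} P(W|R,Q,Z)·P(Q,Z).

P(W|do(R)): backdoor, adjust for {Q, Z}.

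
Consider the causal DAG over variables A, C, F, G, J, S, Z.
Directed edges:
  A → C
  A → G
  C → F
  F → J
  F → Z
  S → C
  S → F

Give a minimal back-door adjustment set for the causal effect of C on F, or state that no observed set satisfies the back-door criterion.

C→F: minimal back-door set {S}.

desc(C)\{C}={F,J,Z}; candidates ⊆ {A,G,S}.
size 0: {}; under {} C still reaches {A,F,G,J,S,Z} ∋ F.
{S}: C⊥F given {S} in G with C→· removed — back-door holds.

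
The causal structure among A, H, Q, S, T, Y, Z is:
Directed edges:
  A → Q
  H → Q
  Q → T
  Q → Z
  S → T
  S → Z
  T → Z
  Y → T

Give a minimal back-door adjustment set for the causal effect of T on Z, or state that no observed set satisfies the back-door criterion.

desc(T)\{T}={Z}; candidates ⊆ {A,H,Q,S,Y}.
size 0: {}; under {} T still reaches {A,H,Q,S,Y,Z} ∋ Z.
size 1: {A}, {H}, {Q} …(+2); under {A} T still reaches {H,Q,S,Y,Z} ∋ Z.
{Q,S}: T⊥Z given {Q,S} in G with T→· removed — back-door holds.

T→Z: minimal back-door set {Q, S}.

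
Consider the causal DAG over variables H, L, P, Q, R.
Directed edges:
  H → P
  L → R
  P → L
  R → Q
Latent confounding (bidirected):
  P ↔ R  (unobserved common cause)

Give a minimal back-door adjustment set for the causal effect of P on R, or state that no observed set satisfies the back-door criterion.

desc(P)\{P}={L,Q,R}; candidates ⊆ {H}.
P↔R: latent back-door arc(s) into P.
size 0: {}; under {} P still reaches {H,Q,R} ∋ R.
size 1: {H}; under {H} P still reaches {Q,R} ∋ R.
P↔R cannot be blocked by any observed set — no back-door set.

P→R: no observed back-door set.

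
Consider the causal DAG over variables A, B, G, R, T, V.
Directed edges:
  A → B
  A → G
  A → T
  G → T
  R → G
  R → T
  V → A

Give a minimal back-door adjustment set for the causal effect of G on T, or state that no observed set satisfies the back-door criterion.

G→T: minimal back-door set {A, R}.

desc(G)\{G}={T}; candidates ⊆ {A,B,R,V}.
size 0: {}; under {} G still reaches {A,B,R,T,V} ∋ T.
size 1: {A}, {B}, {R} …(+1); under {A} G still reaches {R,T} ∋ T.
{A,R}: G⊥T given {A,R} in G with G→· removed — back-door holds.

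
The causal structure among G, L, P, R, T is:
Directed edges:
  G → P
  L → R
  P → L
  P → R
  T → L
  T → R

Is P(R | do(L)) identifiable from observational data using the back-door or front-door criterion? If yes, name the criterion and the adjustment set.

desc(L)\{L}={R}; candidates ⊆ {G,P,T}.
size 0: {}; under {} L still reaches {G,P,R,T} ∋ R.
size 1: {G}, {P}, {T}; under {G} L still reaches {P,R,T} ∋ R.
{P,T}: L⊥R given {P,T} in G with L→· removed — back-door holds.
P(R|do(L)) = Σ_{P,T} P(R|L,P,T)·P(P,T).

P(R|do(L)): backdoor, adjust for {P, T}.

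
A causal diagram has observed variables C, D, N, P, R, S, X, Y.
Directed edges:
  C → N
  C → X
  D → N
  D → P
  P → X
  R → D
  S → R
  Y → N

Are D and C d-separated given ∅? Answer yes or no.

Bayes-Ball from D | ∅ reaches {N,P,R,S,X}.
C ∉ reach(D|∅) ⇒ D ⊥ C | ∅.

Yes — D ⊥ C | ∅.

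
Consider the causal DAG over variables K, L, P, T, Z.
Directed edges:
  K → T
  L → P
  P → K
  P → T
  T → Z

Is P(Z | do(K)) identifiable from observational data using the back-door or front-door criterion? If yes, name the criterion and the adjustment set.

desc(K)\{K}={T,Z}; candidates ⊆ {L,P}.
size 0: {}; under {} K still reaches {L,P,T,Z} ∋ Z.
{P}: K⊥Z given {P} in G with K→· removed — back-door holds.
P(Z|do(K)) = Σ_{P} P(Z|K,P)·P(P).

P(Z|do(K)): backdoor, adjust for {P}.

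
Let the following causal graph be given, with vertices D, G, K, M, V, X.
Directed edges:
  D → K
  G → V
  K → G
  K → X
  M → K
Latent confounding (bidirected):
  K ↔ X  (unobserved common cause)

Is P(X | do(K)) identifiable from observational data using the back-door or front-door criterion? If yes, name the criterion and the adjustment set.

desc(K)\{K}={G,V,X}; candidates ⊆ {D,M}.
K↔X: latent back-door arc(s) into K.
size 0: {}; under {} K still reaches {D,M,X} ∋ X.
size 1: {D}, {M}; under {D} K still reaches {M,X} ∋ X.
size 2: {D,M}; under {D,M} K still reaches {X} ∋ X.
K↔X cannot be blocked by any observed set — no back-door set.
No mediator lies on a directed K→…→X path.
Neither criterion identifies P(X|do(K)) in this graph.

P(X|do(K)): not identifiable (no BD/FD set).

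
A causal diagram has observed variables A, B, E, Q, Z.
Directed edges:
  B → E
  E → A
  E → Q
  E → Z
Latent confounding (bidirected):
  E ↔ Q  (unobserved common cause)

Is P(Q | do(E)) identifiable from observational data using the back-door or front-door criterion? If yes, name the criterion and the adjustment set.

desc(E)\{E}={A,Q,Z}; candidates ⊆ {B}.
E↔Q: latent back-door arc(s) into E.
size 0: {}; under {} E still reaches {B,Q} ∋ Q.
size 1: {B}; under {B} E still reaches {Q} ∋ Q.
E↔Q cannot be blocked by any observed set — no back-door set.
No mediator lies on a directed E→…→Q path.
Neither criterion identifies P(Q|do(E)) in this graph.

P(Q|do(E)): not identifiable (no BD/FD set).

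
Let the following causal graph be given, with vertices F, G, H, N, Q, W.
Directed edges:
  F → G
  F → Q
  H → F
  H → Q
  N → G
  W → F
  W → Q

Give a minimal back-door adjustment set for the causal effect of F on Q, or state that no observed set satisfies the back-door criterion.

desc(F)\{F}={G,Q}; candidates ⊆ {H,N,W}.
size 0: {}; under {} F still reaches {H,Q,W} ∋ Q.
size 1: {H}, {N}, {W}; under {H} F still reaches {Q,W} ∋ Q.
{H,W}: F⊥Q given {H,W} in G with F→· removed — back-door holds.

F→Q: minimal back-door set {H, W}.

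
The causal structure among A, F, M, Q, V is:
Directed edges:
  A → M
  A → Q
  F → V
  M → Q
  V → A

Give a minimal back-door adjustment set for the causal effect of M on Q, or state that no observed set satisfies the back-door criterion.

M→Q: minimal back-door set {A}.

desc(M)\{M}={Q}; candidates ⊆ {A,F,V}.
size 0: {}; under {} M still reaches {A,F,Q,V} ∋ Q.
{A}: M⊥Q given {A} in G with M→· removed — back-door holds.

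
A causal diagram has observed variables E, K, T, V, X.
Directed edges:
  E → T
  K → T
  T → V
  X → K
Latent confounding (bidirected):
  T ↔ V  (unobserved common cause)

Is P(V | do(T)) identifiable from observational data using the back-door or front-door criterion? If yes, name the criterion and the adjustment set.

P(V|do(T)): not identifiable (no BD/FD set).

desc(T)\{T}={V}; candidates ⊆ {E,K,X}.
T↔V: latent back-door arc(s) into T.
size 0: {}; under {} T still reaches {E,K,V,X} ∋ V.
size 1: {E}, {K}, {X}; under {E} T still reaches {K,V,X} ∋ V.
size 2: {E,K}, {E,X}, {K,X}; under {E,K} T still reaches {V} ∋ V.
T↔V cannot be blocked by any observed set — no back-door set.
No mediator lies on a directed T→…→V path.
Neither criterion identifies P(V|do(T)) in this graph.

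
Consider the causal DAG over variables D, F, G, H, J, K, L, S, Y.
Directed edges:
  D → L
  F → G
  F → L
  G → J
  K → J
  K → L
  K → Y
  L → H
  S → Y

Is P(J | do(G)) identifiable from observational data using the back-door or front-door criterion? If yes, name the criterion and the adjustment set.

desc(G)\{G}={J}; candidates ⊆ {D,F,H,K,L,S,Y}.
∅: G⊥J given ∅ in G with G→· removed — back-door holds.
P(J|do(G)) = P(J|G) — no adjustment needed.

P(J|do(G)): backdoor, adjust for ∅.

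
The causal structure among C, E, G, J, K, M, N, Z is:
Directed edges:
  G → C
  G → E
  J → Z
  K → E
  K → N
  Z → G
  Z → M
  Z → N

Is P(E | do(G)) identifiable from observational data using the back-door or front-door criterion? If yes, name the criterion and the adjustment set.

desc(G)\{G}={C,E}; candidates ⊆ {J,K,M,N,Z}.
∅: G⊥E given ∅ in G with G→· removed — back-door holds.
P(E|do(G)) = P(E|G) — no adjustment needed.

P(E|do(G)): backdoor, adjust for ∅.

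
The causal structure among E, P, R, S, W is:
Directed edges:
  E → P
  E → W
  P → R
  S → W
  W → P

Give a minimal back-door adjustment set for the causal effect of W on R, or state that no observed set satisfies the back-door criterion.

desc(W)\{W}={P,R}; candidates ⊆ {E,S}.
size 0: {}; under {} W still reaches {E,P,R,S} ∋ R.
{E}: W⊥R given {E} in G with W→· removed — back-door holds.

W→R: minimal back-door set {E}.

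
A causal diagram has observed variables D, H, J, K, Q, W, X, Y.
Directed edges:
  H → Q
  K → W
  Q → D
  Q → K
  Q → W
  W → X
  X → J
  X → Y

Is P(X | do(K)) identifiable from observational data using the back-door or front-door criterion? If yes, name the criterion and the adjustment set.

desc(K)\{K}={J,W,X,Y}; candidates ⊆ {D,H,Q}.
size 0: {}; under {} K still reaches {D,H,J,Q,W,X,Y} ∋ X.
{Q}: K⊥X given {Q} in G with K→· removed — back-door holds.
P(X|do(K)) = Σ_{Q} P(X|K,Q)·P(Q).

P(X|do(K)): backdoor, adjust for {Q}.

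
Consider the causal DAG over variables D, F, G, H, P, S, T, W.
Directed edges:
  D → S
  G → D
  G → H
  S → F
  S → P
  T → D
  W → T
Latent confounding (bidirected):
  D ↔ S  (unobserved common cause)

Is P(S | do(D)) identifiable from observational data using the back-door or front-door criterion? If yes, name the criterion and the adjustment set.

desc(D)\{D}={F,P,S}; candidates ⊆ {G,H,T,W}.
D↔S: latent back-door arc(s) into D.
size 0: {}; under {} D still reaches {F,G,H,P,S,T,W} ∋ S.
size 1: {G}, {H}, {T} …(+1); under {G} D still reaches {F,P,S,T,W} ∋ S.
size 2: {G,H}, {G,T}, {G,W} …(+3); under {G,H} D still reaches {F,P,S,T,W} ∋ S.
D↔S cannot be blocked by any observed set — no back-door set.
No mediator lies on a directed D→…→S path.
Neither criterion identifies P(S|do(D)) in this graph.

P(S|do(D)): not identifiable (no BD/FD set).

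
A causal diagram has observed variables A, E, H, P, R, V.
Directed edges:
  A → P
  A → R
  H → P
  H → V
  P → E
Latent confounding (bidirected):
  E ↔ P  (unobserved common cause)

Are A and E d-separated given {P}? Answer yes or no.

No — A and E are d-connected given {P}.

Bayes-Ball from A | {P} reaches {E,H,R,V}.
E ∈ reach(A|{P}) ⇒ A ⊥̸ E | {P}.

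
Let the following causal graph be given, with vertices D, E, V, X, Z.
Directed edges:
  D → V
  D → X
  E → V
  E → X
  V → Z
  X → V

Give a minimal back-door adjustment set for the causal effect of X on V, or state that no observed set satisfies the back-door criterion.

X→V: minimal back-door set {D, E}.

desc(X)\{X}={V,Z}; candidates ⊆ {D,E}.
size 0: {}; under {} X still reaches {D,E,V,Z} ∋ V.
size 1: {D}, {E}; under {D} X still reaches {E,V,Z} ∋ V.
{D,E}: X⊥V given {D,E} in G with X→· removed — back-door holds.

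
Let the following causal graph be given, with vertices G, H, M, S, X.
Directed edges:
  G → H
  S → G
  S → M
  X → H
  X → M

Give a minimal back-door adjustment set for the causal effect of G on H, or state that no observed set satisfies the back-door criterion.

G→H: minimal back-door set ∅.

desc(G)\{G}={H}; candidates ⊆ {M,S,X}.
∅: G⊥H given ∅ in G with G→· removed — back-door holds.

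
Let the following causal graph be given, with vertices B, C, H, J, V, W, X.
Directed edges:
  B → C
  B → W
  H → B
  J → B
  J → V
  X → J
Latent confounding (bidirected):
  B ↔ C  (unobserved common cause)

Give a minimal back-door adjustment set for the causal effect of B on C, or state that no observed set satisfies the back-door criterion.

desc(B)\{B}={C,W}; candidates ⊆ {H,J,V,X}.
B↔C: latent back-door arc(s) into B.
size 0: {}; under {} B still reaches {C,H,J,V,X} ∋ C.
size 1: {H}, {J}, {V} …(+1); under {H} B still reaches {C,J,V,X} ∋ C.
size 2: {H,J}, {H,V}, {H,X} …(+3); under {H,J} B still reaches {C} ∋ C.
B↔C cannot be blocked by any observed set — no back-door set.

B→C: no observed back-door set.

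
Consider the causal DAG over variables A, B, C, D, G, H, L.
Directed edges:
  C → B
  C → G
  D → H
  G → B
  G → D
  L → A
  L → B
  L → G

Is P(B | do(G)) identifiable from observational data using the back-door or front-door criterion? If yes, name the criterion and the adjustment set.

desc(G)\{G}={B,D,H}; candidates ⊆ {A,C,L}.
size 0: {}; under {} G still reaches {A,B,C,L} ∋ B.
size 1: {A}, {C}, {L}; under {A} G still reaches {B,C,L} ∋ B.
{C,L}: G⊥B given {C,L} in G with G→· removed — back-door holds.
P(B|do(G)) = Σ_{C,L} P(B|G,C,L)·P(C,L).

P(B|do(G)): backdoor, adjust for {C, L}.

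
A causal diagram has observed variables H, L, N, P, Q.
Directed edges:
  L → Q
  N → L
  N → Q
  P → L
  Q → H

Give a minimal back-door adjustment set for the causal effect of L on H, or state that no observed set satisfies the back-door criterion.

L→H: minimal back-door set {N}.

desc(L)\{L}={H,Q}; candidates ⊆ {N,P}.
size 0: {}; under {} L still reaches {H,N,P,Q} ∋ H.
{N}: L⊥H given {N} in G with L→· removed — back-door holds.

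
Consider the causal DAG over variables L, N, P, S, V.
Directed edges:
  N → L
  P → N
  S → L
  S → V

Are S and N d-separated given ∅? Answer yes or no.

Yes — S ⊥ N | ∅.

Bayes-Ball from S | ∅ reaches {L,V}.
N ∉ reach(S|∅) ⇒ S ⊥ N | ∅.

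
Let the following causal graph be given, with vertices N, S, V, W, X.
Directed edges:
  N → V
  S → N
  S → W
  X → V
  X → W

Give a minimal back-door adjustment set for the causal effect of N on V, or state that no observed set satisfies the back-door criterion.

N→V: minimal back-door set ∅.

desc(N)\{N}={V}; candidates ⊆ {S,W,X}.
∅: N⊥V given ∅ in G with N→· removed — back-door holds.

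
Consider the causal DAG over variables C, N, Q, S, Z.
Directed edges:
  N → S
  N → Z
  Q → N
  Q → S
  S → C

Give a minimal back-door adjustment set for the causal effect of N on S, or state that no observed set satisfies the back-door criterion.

desc(N)\{N}={C,S,Z}; candidates ⊆ {Q}.
size 0: {}; under {} N still reaches {C,Q,S} ∋ S.
{Q}: N⊥S given {Q} in G with N→· removed — back-door holds.

N→S: minimal back-door set {Q}.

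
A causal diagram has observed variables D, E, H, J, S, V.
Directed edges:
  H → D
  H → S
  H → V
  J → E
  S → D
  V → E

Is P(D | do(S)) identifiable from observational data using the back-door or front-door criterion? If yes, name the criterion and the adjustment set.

P(D|do(S)): backdoor, adjust for {H}.

desc(S)\{S}={D}; candidates ⊆ {E,H,J,V}.
size 0: {}; under {} S still reaches {D,E,H,V} ∋ D.
{H}: S⊥D given {H} in G with S→· removed — back-door holds.
P(D|do(S)) = Σ_{H} P(D|S,H)·P(H).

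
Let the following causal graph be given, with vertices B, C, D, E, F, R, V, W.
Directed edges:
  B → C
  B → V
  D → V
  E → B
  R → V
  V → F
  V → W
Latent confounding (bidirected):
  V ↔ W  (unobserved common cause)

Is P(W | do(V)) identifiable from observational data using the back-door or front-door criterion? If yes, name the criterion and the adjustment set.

P(W|do(V)): not identifiable (no BD/FD set).

desc(V)\{V}={F,W}; candidates ⊆ {B,C,D,E,R}.
V↔W: latent back-door arc(s) into V.
size 0: {}; under {} V still reaches {B,C,D,E,R,W} ∋ W.
size 1: {B}, {C}, {D} …(+2); under {B} V still reaches {D,R,W} ∋ W.
size 2: {B,C}, {B,D}, {B,E} …(+7); under {B,C} V still reaches {D,R,W} ∋ W.
V↔W cannot be blocked by any observed set — no back-door set.
No mediator lies on a directed V→…→W path.
Neither criterion identifies P(W|do(V)) in this graph.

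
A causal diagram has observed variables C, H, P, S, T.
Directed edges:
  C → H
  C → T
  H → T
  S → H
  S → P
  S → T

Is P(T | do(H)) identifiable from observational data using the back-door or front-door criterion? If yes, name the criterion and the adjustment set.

P(T|do(H)): backdoor, adjust for {C, S}.

desc(H)\{H}={T}; candidates ⊆ {C,P,S}.
size 0: {}; under {} H still reaches {C,P,S,T} ∋ T.
size 1: {C}, {P}, {S}; under {C} H still reaches {P,S,T} ∋ T.
{C,S}: H⊥T given {C,S} in G with H→· removed — back-door holds.
P(T|do(H)) = Σ_{C,S} P(T|H,C,S)·P(C,S).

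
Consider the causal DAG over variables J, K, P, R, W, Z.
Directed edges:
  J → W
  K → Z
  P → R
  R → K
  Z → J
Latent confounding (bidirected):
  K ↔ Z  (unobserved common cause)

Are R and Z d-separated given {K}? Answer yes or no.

No — R and Z are d-connected given {K}.

Bayes-Ball from R | {K} reaches {J,P,W,Z}.
Z ∈ reach(R|{K}) ⇒ R ⊥̸ Z | {K}.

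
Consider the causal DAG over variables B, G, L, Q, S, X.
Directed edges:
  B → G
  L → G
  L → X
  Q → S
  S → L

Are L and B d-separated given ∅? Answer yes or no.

Bayes-Ball from L | ∅ reaches {G,Q,S,X}.
B ∉ reach(L|∅) ⇒ L ⊥ B | ∅.

Yes — L ⊥ B | ∅.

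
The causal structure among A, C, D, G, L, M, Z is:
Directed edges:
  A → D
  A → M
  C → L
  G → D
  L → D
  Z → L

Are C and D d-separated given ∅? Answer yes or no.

No — C and D are d-connected given ∅.

Bayes-Ball from C | ∅ reaches {D,L}.
D ∈ reach(C|∅) ⇒ C ⊥̸ D | ∅.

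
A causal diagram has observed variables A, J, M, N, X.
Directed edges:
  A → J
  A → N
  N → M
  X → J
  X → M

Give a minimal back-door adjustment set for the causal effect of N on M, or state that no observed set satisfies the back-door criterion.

N→M: minimal back-door set ∅.

desc(N)\{N}={M}; candidates ⊆ {A,J,X}.
∅: N⊥M given ∅ in G with N→· removed — back-door holds.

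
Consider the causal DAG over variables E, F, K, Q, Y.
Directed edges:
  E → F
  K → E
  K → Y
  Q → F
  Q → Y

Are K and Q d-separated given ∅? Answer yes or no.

Yes — K ⊥ Q | ∅.

Bayes-Ball from K | ∅ reaches {E,F,Y}.
Q ∉ reach(K|∅) ⇒ K ⊥ Q | ∅.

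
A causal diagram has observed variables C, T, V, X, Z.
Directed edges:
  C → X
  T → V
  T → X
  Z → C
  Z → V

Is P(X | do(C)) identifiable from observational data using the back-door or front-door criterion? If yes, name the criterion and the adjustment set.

P(X|do(C)): backdoor, adjust for ∅.

desc(C)\{C}={X}; candidates ⊆ {T,V,Z}.
∅: C⊥X given ∅ in G with C→· removed — back-door holds.
P(X|do(C)) = P(X|C) — no adjustment needed.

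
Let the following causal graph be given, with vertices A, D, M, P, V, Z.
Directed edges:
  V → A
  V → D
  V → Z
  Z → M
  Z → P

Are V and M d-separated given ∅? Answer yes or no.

No — V and M are d-connected given ∅.

Bayes-Ball from V | ∅ reaches {A,D,M,P,Z}.
M ∈ reach(V|∅) ⇒ V ⊥̸ M | ∅.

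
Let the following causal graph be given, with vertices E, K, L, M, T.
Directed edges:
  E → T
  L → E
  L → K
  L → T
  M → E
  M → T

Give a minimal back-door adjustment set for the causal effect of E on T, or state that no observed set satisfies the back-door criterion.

E→T: minimal back-door set {L, M}.

desc(E)\{E}={T}; candidates ⊆ {K,L,M}.
size 0: {}; under {} E still reaches {K,L,M,T} ∋ T.
size 1: {K}, {L}, {M}; under {K} E still reaches {L,M,T} ∋ T.
{L,M}: E⊥T given {L,M} in G with E→· removed — back-door holds.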